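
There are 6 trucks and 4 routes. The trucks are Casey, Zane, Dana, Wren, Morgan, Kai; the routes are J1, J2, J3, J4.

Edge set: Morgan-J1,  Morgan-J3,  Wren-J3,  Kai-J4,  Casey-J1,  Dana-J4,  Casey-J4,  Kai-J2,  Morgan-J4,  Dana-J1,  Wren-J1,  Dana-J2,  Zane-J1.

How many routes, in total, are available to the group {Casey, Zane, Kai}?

3

The union of neighbours of {Casey, Zane, Kai} is {J1, J2, J4}, which has 3 elements.
Since |N(S)| = 3 ≥ |S| = 3, Hall's condition holds for this subset.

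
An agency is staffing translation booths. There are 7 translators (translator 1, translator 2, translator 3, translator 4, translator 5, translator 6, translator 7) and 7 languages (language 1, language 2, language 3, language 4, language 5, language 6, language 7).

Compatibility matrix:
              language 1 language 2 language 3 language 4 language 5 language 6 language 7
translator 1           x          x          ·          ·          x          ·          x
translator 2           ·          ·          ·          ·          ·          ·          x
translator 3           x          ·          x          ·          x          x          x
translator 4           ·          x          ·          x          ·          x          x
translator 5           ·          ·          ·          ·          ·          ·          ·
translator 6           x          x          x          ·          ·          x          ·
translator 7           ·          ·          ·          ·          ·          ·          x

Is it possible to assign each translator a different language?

No

The set {translator 2, translator 5, translator 7} has only 1 neighbour ({language 7}), so by Hall's theorem at most 5 of the 7 translators can be matched.
Hence no matching covers every translator.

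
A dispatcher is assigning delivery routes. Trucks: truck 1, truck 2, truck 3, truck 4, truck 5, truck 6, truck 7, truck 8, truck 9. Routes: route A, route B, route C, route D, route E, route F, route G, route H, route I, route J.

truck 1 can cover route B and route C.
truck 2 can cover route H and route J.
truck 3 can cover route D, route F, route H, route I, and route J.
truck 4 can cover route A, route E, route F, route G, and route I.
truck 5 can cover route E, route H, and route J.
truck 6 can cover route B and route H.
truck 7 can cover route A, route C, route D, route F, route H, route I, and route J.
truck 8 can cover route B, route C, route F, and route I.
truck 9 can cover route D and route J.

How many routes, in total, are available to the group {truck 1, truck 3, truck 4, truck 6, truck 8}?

The union of neighbours of {truck 1, truck 3, truck 4, truck 6, truck 8} is {route A, route B, route C, route D, route E, route F, route G, route H, route I, route J}, which has 10 elements.
Since |N(S)| = 10 ≥ |S| = 5, Hall's condition holds for this subset.

10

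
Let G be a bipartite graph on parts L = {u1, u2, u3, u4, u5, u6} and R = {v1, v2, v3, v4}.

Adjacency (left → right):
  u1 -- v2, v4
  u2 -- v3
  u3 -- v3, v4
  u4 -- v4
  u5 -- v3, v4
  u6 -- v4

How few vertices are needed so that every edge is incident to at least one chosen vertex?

{u1, v3, v4} is a vertex cover of size 3: every edge has an endpoint in this set.
No smaller cover exists because u1–v2, u2–v3, u3–v4 is a matching of size 3, and a cover must include an endpoint of each of these disjoint edges (König's theorem).

3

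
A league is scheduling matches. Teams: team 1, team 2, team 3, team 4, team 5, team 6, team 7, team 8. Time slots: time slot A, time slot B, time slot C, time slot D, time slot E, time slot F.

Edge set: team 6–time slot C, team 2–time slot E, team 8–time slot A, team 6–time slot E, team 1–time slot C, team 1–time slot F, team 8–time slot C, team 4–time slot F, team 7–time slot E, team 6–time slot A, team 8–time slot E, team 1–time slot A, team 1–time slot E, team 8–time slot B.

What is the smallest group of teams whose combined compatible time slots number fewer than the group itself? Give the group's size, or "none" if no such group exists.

Take S = {team 3}. Its neighbourhood is {}, so |N(S)| = 0 < |S| = 1.

1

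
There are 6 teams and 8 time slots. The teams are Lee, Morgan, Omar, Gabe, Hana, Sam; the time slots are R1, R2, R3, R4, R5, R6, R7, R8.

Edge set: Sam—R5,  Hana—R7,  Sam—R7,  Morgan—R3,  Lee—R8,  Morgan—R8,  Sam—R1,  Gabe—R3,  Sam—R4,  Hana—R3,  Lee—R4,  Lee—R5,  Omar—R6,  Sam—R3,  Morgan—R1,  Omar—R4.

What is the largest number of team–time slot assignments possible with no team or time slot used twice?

6

A valid assignment of size 6: Lee→R8, Morgan→R1, Omar→R6, Gabe→R3, Hana→R7, Sam→R4.
This saturates every team, so 6 is the maximum.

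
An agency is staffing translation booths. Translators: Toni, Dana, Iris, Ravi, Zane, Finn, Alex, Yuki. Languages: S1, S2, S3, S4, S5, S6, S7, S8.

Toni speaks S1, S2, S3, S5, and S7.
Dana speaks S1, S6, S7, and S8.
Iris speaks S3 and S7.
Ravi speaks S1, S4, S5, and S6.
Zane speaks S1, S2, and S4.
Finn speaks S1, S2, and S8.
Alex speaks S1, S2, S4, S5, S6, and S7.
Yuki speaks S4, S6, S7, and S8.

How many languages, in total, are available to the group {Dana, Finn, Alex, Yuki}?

The union of neighbours of {Dana, Finn, Alex, Yuki} is {S1, S2, S4, S5, S6, S7, S8}, which has 7 elements.
Since |N(S)| = 7 ≥ |S| = 4, Hall's condition holds for this subset.

7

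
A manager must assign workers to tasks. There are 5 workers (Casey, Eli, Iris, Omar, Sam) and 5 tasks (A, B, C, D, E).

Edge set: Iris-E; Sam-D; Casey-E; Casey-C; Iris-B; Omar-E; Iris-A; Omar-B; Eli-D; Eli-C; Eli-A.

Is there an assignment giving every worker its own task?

Yes

A valid assignment of size 5: Casey–E, Eli–C, Iris–A, Omar–B, Sam–D.
All 5 workers are covered.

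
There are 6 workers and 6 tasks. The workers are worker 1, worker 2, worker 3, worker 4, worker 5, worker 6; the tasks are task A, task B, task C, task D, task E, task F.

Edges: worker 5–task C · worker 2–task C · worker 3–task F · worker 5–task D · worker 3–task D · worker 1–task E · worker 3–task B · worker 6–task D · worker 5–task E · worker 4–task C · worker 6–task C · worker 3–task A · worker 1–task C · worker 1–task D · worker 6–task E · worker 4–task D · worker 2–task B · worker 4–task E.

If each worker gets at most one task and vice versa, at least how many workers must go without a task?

1

A valid assignment of size 5: worker 1–task C, worker 2–task B, worker 3–task A, worker 4–task D, worker 5–task E.
The set {worker 1, worker 4, worker 5, worker 6} has only 3 neighbours ({task C, task D, task E}), so by Hall's theorem at most 5 of the 6 workers can be matched.
That matches 5 of the 6, leaving 1 unmatched; no matching can do better.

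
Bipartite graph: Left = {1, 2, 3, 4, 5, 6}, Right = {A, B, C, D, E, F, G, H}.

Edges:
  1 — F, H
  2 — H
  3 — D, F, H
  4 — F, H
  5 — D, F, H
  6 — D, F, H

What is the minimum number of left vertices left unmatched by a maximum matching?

A valid assignment of size 3: 1→F, 2→H, 3→D.
The set {1, 2, 3, 4, 5, 6} has only 3 neighbours ({D, F, H}), so by Hall's theorem at most 3 of the 6 left vertices can be matched.
That matches 3 of the 6, leaving 3 unmatched; no matching can do better.

3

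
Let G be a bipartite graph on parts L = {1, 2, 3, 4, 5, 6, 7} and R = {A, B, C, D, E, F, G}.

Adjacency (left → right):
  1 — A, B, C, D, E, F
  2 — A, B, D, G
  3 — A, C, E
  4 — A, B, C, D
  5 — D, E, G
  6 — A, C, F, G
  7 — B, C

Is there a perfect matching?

For example, pair 1–A, 2–G, 3–E, 4–C, 5–D, 6–F, 7–B.
Every left vertex is matched, so this is a perfect matching.

Yes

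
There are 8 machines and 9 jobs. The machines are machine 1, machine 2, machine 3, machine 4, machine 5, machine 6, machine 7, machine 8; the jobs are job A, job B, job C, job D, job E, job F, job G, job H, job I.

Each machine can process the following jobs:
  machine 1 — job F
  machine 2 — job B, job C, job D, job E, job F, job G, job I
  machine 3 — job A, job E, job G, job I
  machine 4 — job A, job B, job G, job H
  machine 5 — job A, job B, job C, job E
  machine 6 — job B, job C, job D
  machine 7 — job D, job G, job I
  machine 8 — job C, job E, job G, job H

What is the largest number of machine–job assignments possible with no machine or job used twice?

For example, pair machine 1-job F, machine 2-job D, machine 3-job A, machine 4-job B, machine 5-job E, machine 6-job C, machine 7-job I, machine 8-job G.
All 8 machines are matched, so no larger matching exists.

8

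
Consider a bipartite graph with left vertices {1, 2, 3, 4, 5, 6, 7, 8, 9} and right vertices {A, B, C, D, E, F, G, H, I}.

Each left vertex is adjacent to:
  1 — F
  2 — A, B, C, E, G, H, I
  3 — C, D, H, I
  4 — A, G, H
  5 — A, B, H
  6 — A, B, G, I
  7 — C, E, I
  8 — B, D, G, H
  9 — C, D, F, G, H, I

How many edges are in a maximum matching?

9

For example, pair 1–F, 2–A, 3–C, 4–H, 5–B, 6–I, 7–E, 8–D, 9–G.
All 9 left vertices are matched, so no larger matching exists.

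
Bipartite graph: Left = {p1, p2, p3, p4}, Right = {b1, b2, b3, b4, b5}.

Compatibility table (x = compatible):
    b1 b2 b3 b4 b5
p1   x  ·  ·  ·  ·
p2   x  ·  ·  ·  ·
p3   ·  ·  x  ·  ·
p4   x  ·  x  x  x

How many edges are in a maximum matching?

3

One maximum matching: p1-b1, p3-b3, p4-b4.
The set {p1, p2} has only 1 neighbour ({b1}), so by Hall's theorem at most 3 of the 4 left vertices can be matched.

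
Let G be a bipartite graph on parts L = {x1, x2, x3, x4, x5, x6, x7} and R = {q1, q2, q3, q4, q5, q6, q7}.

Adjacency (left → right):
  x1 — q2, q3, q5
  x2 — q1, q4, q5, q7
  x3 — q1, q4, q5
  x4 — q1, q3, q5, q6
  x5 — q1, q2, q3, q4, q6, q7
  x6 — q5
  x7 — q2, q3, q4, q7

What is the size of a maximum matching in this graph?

A valid assignment of size 7: x1–q3, x2–q7, x3–q1, x4–q6, x5–q4, x6–q5, x7–q2.
All 7 left vertices are matched, so no larger matching exists.

7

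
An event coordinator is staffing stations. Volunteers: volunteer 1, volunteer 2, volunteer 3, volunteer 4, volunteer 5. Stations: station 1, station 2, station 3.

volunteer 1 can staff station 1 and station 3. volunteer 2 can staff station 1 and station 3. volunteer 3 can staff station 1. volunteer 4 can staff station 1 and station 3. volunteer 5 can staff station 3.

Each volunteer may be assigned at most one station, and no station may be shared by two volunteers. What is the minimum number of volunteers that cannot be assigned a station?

3

One maximum matching: volunteer 1→station 3, volunteer 2→station 1.
The set {volunteer 1, volunteer 2, volunteer 3, volunteer 4, volunteer 5} has only 2 neighbours ({station 1, station 3}), so by Hall's theorem at most 2 of the 5 volunteers can be matched.
That matches 2 of the 5, leaving 3 unmatched; no matching can do better.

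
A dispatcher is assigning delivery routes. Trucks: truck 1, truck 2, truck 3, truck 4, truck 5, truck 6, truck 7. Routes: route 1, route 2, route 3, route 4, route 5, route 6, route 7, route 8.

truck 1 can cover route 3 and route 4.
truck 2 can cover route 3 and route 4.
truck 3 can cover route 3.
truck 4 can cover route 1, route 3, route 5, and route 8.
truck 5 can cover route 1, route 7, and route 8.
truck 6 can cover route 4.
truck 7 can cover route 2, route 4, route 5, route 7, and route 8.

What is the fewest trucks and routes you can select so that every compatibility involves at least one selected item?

5

A maximum matching has 5 edges (e.g. truck 1–route 3, truck 2–route 4, truck 4–route 1, truck 5–route 7, truck 7–route 2).
By König's theorem the minimum vertex cover has the same size. One such cover is {truck 4, truck 5, truck 7, route 3, route 4}.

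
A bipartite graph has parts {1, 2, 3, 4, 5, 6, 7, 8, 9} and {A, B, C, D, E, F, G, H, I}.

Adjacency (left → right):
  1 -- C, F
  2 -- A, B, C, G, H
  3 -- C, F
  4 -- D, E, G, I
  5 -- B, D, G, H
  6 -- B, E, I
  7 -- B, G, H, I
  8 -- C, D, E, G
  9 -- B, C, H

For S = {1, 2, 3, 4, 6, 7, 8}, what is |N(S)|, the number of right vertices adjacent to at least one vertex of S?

9

The union of neighbours of {1, 2, 3, 4, 6, 7, 8} is {A, B, C, D, E, F, G, H, I}, which has 9 elements.
Since |N(S)| = 9 ≥ |S| = 7, Hall's condition holds for this subset.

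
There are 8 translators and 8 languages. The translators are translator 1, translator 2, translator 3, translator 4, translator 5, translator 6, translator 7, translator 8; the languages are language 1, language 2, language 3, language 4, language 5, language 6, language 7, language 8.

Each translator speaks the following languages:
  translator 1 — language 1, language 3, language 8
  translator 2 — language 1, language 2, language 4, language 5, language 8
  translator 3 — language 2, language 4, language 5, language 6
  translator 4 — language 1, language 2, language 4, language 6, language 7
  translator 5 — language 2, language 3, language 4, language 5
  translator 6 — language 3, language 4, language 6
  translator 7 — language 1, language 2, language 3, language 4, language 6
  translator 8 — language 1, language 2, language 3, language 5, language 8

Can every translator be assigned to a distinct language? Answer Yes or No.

Yes

One maximum matching: translator 1→language 1, translator 2→language 8, translator 3→language 4, translator 4→language 7, translator 5→language 5, translator 6→language 3, translator 7→language 6, translator 8→language 2.
Every translator is matched, so this is a perfect matching.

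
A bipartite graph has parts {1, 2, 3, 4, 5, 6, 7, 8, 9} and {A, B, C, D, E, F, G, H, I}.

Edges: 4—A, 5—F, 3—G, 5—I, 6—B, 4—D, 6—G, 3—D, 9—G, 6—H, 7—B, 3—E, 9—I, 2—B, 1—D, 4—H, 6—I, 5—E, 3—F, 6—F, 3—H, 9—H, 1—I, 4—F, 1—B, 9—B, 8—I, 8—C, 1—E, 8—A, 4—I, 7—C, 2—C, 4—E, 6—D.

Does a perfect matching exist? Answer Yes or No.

Yes

For example, pair 1–D, 2–C, 3–E, 4–A, 5–F, 6–H, 7–B, 8–I, 9–G.
Every left vertex is matched, so this is a perfect matching.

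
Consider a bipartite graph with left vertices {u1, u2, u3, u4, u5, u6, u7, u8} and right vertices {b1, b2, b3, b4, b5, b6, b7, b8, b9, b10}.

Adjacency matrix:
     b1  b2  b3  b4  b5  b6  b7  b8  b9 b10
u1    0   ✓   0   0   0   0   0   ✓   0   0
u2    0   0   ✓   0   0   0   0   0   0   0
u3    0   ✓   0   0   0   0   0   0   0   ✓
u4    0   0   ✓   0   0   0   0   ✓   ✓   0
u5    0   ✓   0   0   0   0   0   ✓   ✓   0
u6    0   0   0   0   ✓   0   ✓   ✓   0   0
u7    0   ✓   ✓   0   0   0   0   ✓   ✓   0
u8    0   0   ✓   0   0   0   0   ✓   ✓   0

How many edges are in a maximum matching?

One maximum matching: u1→b2, u2→b3, u3→b10, u4→b9, u5→b8, u6→b5.
The set {u1, u2, u4, u5, u7, u8} has only 4 neighbours ({b2, b3, b8, b9}), so by Hall's theorem at most 6 of the 8 left vertices can be matched.

6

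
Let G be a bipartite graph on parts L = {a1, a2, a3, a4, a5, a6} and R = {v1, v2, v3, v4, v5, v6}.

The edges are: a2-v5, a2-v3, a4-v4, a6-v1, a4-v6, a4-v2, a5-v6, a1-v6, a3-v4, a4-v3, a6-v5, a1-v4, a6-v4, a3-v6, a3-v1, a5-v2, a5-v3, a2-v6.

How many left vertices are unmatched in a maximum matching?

One maximum matching: a1–v4, a2–v5, a3–v6, a4–v2, a5–v3, a6–v1.
This saturates every left vertex, so 6 is the maximum.
That matches 6 of the 6, leaving 0 unmatched; no matching can do better.

0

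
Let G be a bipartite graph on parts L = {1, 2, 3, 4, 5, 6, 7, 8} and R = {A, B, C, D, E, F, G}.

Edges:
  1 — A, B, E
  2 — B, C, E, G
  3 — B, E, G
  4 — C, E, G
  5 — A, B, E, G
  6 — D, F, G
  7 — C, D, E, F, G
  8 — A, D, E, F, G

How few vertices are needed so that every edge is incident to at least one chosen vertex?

7

The 7 edges 1–A, 2–E, 3–G, 4–C, 5–B, 6–D, 7–F form a matching, so any vertex cover needs at least 7 vertices (one per matched edge).
Conversely {A, B, C, D, E, F, G} meets every edge and has exactly 7 vertices, so 7 is optimal.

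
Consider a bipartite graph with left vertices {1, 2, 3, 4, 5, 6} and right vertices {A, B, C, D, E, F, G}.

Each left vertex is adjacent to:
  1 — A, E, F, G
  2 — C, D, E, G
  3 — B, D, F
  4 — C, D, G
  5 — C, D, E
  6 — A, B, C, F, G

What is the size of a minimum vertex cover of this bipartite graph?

6

A maximum matching has 6 edges (e.g. 1–F, 2–D, 3–B, 4–C, 5–E, 6–G).
By König's theorem the minimum vertex cover has the same size. One such cover is {1, 2, 3, 4, 5, 6}.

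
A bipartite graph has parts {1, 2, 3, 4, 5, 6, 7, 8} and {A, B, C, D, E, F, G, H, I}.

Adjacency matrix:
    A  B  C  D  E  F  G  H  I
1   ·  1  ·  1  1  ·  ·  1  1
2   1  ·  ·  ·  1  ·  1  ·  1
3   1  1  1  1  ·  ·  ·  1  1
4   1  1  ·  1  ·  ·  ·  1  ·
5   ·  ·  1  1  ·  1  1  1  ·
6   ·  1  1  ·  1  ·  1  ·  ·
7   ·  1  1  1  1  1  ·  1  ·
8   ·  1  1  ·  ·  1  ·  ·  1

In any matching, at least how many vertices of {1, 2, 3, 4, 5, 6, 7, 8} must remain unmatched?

For example, pair 1–E, 2–G, 3–A, 4–D, 5–F, 6–C, 7–H, 8–B.
All 8 left vertices are matched, so no larger matching exists.
That matches 8 of the 8, leaving 0 unmatched; no matching can do better.

0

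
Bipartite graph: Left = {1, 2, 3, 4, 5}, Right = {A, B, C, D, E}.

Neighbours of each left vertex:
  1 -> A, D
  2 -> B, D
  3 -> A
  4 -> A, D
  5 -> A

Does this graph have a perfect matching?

The set {1, 3, 4, 5} has only 2 neighbours ({A, D}), so by Hall's theorem at most 3 of the 5 left vertices can be matched.
Hence no matching covers every left vertex.

No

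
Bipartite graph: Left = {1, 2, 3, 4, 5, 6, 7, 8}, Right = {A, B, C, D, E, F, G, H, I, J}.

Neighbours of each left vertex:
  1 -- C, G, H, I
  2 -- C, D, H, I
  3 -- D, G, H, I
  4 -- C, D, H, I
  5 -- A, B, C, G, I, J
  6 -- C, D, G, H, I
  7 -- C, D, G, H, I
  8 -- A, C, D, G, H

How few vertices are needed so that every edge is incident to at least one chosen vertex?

7

The 7 edges 1–C, 2–I, 3–H, 4–D, 5–J, 6–G, 8–A form a matching, so any vertex cover needs at least 7 vertices (one per matched edge).
Conversely {5, 8, C, D, G, H, I} meets every edge and has exactly 7 vertices, so 7 is optimal.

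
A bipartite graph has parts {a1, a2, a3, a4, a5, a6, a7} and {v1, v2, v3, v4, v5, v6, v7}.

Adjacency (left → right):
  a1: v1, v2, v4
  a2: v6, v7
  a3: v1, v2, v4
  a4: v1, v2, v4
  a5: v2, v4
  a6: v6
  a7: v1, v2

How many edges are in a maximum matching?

5

A valid assignment of size 5: a1-v4, a2-v7, a3-v1, a4-v2, a6-v6.
The set {a1, a3, a4, a5, a7} has only 3 neighbours ({v1, v2, v4}), so by Hall's theorem at most 5 of the 7 left vertices can be matched.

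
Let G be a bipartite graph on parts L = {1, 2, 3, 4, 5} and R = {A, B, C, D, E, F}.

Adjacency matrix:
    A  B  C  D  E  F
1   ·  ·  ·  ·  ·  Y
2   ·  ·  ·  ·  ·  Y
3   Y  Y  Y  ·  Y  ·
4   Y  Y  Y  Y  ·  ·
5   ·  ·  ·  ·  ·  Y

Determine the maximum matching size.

3

One maximum matching: 1–F, 3–E, 4–B.
The set {1, 2, 5} has only 1 neighbour ({F}), so by Hall's theorem at most 3 of the 5 left vertices can be matched.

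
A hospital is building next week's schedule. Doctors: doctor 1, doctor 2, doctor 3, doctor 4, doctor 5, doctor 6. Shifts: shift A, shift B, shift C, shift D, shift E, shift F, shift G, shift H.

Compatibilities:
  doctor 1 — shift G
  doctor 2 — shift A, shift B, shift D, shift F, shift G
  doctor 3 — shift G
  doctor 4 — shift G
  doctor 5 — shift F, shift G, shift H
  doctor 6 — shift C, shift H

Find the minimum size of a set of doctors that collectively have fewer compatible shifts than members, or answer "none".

Take S = {doctor 1, doctor 3}. Its neighbourhood is {shift G}, so |N(S)| = 1 < |S| = 2.
No single vertex violates Hall's condition since each has at least one neighbour, so 2 is the minimum.

2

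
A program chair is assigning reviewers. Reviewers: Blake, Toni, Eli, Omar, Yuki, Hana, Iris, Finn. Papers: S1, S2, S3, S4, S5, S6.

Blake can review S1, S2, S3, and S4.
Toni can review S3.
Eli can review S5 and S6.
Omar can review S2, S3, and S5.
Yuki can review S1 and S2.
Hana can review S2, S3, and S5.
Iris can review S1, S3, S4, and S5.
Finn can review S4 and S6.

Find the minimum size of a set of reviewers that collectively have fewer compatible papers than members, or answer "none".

6

Take S = {Blake, Toni, Omar, Yuki, Hana, Iris}. Its neighbourhood is {S1, S2, S3, S4, S5}, so |N(S)| = 5 < |S| = 6.
Every subset of size less than 6 has at least as many neighbours as members, so 6 is the minimum.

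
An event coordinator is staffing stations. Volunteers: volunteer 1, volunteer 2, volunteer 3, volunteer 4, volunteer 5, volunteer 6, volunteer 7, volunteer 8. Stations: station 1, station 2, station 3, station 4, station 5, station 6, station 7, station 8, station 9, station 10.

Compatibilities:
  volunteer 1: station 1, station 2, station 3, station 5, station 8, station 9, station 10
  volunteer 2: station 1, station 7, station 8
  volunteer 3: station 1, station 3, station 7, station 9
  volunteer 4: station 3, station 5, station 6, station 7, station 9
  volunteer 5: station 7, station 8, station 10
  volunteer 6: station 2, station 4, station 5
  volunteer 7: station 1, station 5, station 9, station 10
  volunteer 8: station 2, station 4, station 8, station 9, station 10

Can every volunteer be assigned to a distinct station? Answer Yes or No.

Yes

For example, pair volunteer 1-station 8, volunteer 2-station 1, volunteer 3-station 3, volunteer 4-station 6, volunteer 5-station 7, volunteer 6-station 5, volunteer 7-station 10, volunteer 8-station 2.
Every volunteer is matched, so this matching saturates all of them.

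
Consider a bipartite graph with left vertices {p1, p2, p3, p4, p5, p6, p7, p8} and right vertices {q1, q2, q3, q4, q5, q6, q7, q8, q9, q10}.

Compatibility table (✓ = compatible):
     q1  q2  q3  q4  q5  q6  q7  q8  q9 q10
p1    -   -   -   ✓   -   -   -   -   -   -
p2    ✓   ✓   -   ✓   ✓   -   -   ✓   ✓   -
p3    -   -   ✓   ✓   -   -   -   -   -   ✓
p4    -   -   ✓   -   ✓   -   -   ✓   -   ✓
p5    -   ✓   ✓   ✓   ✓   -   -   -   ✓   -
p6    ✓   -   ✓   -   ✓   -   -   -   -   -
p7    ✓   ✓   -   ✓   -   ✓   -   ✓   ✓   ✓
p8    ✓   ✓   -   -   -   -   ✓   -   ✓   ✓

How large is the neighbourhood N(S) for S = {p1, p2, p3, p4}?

The union of neighbours of {p1, p2, p3, p4} is {q1, q2, q3, q4, q5, q8, q9, q10}, which has 8 elements.
Since |N(S)| = 8 ≥ |S| = 4, Hall's condition holds for this subset.

8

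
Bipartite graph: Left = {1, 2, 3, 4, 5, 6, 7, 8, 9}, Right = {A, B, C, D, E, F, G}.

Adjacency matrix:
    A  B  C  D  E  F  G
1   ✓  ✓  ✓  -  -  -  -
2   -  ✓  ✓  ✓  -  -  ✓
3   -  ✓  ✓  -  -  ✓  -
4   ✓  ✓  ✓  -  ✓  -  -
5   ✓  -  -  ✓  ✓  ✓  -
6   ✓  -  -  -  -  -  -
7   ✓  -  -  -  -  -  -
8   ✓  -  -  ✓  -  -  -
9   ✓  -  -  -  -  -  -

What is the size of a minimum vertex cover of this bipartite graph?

The 7 edges 1–C, 2–G, 3–F, 4–B, 5–E, 6–A, 8–D form a matching, so any vertex cover needs at least 7 vertices (one per matched edge).
Conversely {1, 2, 3, 4, 5, 8, A} meets every edge and has exactly 7 vertices, so 7 is optimal.

7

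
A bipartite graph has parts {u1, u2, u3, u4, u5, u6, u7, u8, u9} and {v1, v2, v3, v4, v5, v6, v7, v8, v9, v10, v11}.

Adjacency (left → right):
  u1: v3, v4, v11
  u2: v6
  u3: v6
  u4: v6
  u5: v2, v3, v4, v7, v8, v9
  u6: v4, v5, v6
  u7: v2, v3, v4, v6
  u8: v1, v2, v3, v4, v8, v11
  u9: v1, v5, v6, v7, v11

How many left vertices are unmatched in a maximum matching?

For example, pair u1-v4, u2-v6, u5-v8, u6-v5, u7-v2, u8-v3, u9-v11.
The set {u2, u3, u4} has only 1 neighbour ({v6}), so by Hall's theorem at most 7 of the 9 left vertices can be matched.
That matches 7 of the 9, leaving 2 unmatched; no matching can do better.

2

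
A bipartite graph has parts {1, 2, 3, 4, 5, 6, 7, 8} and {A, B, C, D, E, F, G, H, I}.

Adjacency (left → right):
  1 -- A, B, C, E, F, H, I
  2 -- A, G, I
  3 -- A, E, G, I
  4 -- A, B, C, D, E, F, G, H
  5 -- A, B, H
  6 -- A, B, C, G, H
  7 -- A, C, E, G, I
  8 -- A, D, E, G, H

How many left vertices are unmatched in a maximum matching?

0

A valid assignment of size 8: 1–C, 2–I, 3–E, 4–F, 5–B, 6–H, 7–A, 8–G.
All 8 left vertices are matched, so no larger matching exists.
That matches 8 of the 8, leaving 0 unmatched; no matching can do better.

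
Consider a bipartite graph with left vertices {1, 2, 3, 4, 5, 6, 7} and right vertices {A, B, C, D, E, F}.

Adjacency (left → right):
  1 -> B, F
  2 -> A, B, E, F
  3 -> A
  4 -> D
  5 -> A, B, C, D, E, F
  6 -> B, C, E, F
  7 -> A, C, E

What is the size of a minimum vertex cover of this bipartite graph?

6

The 6 edges 1–F, 2–E, 3–A, 4–D, 5–C, 6–B form a matching, so any vertex cover needs at least 6 vertices (one per matched edge).
Conversely {A, B, C, D, E, F} meets every edge and has exactly 6 vertices, so 6 is optimal.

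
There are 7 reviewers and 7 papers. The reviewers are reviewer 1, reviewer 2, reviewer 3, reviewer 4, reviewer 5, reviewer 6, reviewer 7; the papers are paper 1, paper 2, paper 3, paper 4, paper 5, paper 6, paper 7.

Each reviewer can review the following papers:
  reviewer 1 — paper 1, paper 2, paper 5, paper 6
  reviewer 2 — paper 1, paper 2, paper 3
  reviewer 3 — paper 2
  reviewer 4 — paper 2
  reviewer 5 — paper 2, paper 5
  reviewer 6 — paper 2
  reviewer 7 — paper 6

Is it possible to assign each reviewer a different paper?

The set {reviewer 3, reviewer 4, reviewer 6} has only 1 neighbour ({paper 2}), so by Hall's theorem at most 5 of the 7 reviewers can be matched.
Hence no matching covers every reviewer.

No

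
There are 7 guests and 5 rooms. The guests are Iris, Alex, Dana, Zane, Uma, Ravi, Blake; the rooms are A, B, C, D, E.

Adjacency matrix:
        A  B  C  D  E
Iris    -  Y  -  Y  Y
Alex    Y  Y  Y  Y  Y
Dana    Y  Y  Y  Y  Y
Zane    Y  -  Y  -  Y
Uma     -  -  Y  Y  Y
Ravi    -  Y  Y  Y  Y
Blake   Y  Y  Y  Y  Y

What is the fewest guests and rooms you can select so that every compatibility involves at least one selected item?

A maximum matching has 5 edges (e.g. Iris–D, Alex–A, Dana–B, Zane–C, Uma–E).
By König's theorem the minimum vertex cover has the same size. One such cover is {A, B, C, D, E}.

5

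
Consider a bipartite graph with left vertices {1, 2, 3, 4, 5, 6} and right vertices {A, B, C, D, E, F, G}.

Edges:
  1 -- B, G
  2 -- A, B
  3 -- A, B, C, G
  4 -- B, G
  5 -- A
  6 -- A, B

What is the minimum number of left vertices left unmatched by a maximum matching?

A valid assignment of size 4: 1→G, 2→A, 3→C, 4→B.
The set {1, 2, 4, 5, 6} has only 3 neighbours ({A, B, G}), so by Hall's theorem at most 4 of the 6 left vertices can be matched.
That matches 4 of the 6, leaving 2 unmatched; no matching can do better.

2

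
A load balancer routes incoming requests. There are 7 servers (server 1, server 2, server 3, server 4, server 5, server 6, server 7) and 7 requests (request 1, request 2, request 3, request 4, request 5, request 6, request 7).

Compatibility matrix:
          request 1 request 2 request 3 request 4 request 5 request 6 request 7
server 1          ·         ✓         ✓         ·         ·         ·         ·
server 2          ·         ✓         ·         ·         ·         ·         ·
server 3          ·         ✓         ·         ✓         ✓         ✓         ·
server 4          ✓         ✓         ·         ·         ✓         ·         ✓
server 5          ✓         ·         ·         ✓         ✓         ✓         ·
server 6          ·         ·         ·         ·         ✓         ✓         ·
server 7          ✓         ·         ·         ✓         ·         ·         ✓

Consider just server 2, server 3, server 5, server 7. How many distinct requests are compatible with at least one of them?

The union of neighbours of {server 2, server 3, server 5, server 7} is {request 1, request 2, request 4, request 5, request 6, request 7}, which has 6 elements.
Since |N(S)| = 6 ≥ |S| = 4, Hall's condition holds for this subset.

6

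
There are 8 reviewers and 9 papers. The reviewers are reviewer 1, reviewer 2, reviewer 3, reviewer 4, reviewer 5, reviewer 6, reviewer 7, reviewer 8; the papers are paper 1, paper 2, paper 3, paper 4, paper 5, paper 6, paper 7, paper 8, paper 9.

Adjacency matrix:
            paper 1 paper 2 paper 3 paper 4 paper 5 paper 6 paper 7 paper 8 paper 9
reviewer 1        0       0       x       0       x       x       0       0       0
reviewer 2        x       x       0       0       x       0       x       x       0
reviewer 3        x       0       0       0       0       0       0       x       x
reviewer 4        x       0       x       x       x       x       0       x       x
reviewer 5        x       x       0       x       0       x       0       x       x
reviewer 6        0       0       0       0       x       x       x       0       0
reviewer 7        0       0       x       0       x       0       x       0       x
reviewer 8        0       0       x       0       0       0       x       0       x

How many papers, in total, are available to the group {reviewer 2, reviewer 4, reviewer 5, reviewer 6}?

9

The union of neighbours of {reviewer 2, reviewer 4, reviewer 5, reviewer 6} is {paper 1, paper 2, paper 3, paper 4, paper 5, paper 6, paper 7, paper 8, paper 9}, which has 9 elements.
Since |N(S)| = 9 ≥ |S| = 4, Hall's condition holds for this subset.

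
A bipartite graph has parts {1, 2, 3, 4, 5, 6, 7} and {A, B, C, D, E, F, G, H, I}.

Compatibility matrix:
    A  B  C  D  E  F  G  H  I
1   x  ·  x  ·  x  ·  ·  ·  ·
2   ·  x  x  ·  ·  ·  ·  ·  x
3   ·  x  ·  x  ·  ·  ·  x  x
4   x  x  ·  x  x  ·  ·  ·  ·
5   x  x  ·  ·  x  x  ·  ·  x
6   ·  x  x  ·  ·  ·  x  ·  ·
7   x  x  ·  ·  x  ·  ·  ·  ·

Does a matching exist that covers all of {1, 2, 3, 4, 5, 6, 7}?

One maximum matching: 1–E, 2–I, 3–H, 4–D, 5–A, 6–C, 7–B.
Every left vertex is matched, so this matching saturates all of them.

Yes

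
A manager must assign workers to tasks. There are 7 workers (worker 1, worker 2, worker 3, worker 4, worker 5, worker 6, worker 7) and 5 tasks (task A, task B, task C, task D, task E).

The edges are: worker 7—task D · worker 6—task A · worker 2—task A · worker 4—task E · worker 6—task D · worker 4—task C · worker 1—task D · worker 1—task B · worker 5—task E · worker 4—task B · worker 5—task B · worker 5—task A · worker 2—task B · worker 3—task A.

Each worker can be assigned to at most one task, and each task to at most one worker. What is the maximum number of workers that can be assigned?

One maximum matching: worker 1→task D, worker 2→task B, worker 3→task A, worker 4→task C, worker 5→task E.
The set {worker 1, worker 2, worker 3, worker 6, worker 7} has only 3 neighbours ({task A, task B, task D}), so by Hall's theorem at most 5 of the 7 workers can be matched.

5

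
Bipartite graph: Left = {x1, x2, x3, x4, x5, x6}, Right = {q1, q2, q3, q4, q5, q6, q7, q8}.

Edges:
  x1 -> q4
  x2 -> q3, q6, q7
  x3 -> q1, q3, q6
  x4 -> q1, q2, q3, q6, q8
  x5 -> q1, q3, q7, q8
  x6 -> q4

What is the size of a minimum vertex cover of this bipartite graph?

{x2, x3, x4, x5, q4} is a vertex cover of size 5: every edge has an endpoint in this set.
No smaller cover exists because x1–q4, x2–q7, x3–q3, x4–q6, x5–q8 is a matching of size 5, and a cover must include an endpoint of each of these disjoint edges (König's theorem).

5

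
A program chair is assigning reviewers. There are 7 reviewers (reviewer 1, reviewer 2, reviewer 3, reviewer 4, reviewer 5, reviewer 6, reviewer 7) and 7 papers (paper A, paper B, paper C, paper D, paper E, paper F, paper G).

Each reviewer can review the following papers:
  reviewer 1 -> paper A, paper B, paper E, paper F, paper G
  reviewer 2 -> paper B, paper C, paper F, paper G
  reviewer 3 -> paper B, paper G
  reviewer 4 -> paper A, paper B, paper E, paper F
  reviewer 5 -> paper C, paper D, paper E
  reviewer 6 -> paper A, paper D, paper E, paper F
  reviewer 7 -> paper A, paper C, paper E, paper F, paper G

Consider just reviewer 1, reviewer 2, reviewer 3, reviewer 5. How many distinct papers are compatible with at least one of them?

The union of neighbours of {reviewer 1, reviewer 2, reviewer 3, reviewer 5} is {paper A, paper B, paper C, paper D, paper E, paper F, paper G}, which has 7 elements.
Since |N(S)| = 7 ≥ |S| = 4, Hall's condition holds for this subset.

7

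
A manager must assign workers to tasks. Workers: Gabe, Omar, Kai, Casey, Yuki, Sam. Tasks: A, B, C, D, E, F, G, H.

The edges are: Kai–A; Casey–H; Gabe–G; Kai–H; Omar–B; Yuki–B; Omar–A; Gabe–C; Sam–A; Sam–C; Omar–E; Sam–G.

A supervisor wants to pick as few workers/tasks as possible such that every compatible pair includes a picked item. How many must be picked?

6

{Gabe, Omar, Kai, Casey, Yuki, Sam} is a vertex cover of size 6: every edge has an endpoint in this set.
No smaller cover exists because Gabe–G, Omar–E, Kai–A, Casey–H, Yuki–B, Sam–C is a matching of size 6, and a cover must include an endpoint of each of these disjoint edges (König's theorem).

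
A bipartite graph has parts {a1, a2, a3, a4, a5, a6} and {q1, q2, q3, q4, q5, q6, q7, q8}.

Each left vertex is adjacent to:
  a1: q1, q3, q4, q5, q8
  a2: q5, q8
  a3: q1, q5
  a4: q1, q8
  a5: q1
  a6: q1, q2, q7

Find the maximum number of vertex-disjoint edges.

5

A valid assignment of size 5: a1–q4, a2–q5, a3–q1, a4–q8, a6–q2.
The set {a2, a3, a4, a5} has only 3 neighbours ({q1, q5, q8}), so by Hall's theorem at most 5 of the 6 left vertices can be matched.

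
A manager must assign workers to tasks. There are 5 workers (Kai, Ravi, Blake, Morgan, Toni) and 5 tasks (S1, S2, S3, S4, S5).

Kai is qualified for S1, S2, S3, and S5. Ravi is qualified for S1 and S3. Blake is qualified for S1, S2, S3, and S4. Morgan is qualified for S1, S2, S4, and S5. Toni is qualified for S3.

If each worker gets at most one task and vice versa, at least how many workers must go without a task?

For example, pair Kai-S2, Ravi-S1, Blake-S4, Morgan-S5, Toni-S3.
All 5 workers are matched, so no larger matching exists.
That matches 5 of the 5, leaving 0 unmatched; no matching can do better.

0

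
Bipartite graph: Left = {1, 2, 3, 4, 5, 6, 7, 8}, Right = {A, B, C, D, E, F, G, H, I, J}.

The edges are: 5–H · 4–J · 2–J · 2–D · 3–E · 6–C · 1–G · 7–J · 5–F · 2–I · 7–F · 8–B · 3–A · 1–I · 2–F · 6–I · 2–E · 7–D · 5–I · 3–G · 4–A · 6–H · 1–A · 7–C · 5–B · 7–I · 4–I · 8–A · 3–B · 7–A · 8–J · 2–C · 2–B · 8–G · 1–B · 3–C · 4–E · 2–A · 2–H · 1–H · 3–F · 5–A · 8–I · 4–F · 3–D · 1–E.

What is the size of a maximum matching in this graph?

A valid assignment of size 8: 1-H, 2-E, 3-G, 4-F, 5-B, 6-C, 7-A, 8-J.
All 8 left vertices are matched, so no larger matching exists.

8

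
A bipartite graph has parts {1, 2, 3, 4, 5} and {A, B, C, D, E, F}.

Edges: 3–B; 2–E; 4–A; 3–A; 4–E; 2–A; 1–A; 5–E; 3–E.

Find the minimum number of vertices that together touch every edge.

3

A maximum matching has 3 edges (e.g. 1–A, 2–E, 3–B).
By König's theorem the minimum vertex cover has the same size. One such cover is {3, A, E}.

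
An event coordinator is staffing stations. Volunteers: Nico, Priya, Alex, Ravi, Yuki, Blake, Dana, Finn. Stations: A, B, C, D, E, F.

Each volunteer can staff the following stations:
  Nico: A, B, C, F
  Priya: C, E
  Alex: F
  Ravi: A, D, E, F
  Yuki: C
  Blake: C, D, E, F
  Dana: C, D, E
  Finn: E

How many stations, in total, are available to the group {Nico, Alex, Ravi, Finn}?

The union of neighbours of {Nico, Alex, Ravi, Finn} is {A, B, C, D, E, F}, which has 6 elements.
Since |N(S)| = 6 ≥ |S| = 4, Hall's condition holds for this subset.

6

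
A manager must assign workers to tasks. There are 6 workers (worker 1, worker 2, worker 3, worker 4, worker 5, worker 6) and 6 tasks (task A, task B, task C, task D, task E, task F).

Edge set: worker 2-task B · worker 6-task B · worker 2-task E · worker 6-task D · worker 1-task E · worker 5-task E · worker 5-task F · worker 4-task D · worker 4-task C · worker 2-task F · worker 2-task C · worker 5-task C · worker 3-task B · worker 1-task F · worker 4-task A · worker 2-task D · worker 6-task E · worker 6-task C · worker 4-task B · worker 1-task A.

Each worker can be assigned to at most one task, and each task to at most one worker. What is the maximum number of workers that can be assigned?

6

One maximum matching: worker 1-task A, worker 2-task D, worker 3-task B, worker 4-task C, worker 5-task F, worker 6-task E.
This saturates every worker, so 6 is the maximum.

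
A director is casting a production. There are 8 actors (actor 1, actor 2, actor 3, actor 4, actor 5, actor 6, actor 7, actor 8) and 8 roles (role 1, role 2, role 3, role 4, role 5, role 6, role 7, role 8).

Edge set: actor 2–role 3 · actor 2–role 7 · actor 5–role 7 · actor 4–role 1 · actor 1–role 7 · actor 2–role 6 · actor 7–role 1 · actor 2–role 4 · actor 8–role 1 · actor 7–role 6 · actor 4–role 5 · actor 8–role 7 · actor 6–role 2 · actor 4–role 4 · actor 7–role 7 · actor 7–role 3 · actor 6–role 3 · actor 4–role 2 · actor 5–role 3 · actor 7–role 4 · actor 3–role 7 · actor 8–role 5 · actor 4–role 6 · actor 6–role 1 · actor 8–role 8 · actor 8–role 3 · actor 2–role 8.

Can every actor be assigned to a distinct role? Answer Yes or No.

No

The set {actor 1, actor 3} has only 1 neighbour ({role 7}), so by Hall's theorem at most 7 of the 8 actors can be matched.
Hence no matching covers every actor.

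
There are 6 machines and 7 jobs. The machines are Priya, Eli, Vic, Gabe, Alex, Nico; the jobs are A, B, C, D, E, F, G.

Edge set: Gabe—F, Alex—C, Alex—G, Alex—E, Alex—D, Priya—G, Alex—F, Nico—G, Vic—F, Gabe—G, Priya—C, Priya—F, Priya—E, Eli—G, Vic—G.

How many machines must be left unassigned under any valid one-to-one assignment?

2

For example, pair Priya–C, Eli–G, Vic–F, Alex–E.
The set {Eli, Vic, Gabe, Nico} has only 2 neighbours ({F, G}), so by Hall's theorem at most 4 of the 6 machines can be matched.
That matches 4 of the 6, leaving 2 unmatched; no matching can do better.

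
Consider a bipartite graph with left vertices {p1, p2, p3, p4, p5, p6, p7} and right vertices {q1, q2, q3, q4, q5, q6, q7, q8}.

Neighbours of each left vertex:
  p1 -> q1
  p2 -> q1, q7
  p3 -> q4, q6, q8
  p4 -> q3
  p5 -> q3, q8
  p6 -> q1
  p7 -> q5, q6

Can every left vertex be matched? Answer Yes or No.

No

The set {p1, p6} has only 1 neighbour ({q1}), so by Hall's theorem at most 6 of the 7 left vertices can be matched.
Hence no matching covers every left vertex.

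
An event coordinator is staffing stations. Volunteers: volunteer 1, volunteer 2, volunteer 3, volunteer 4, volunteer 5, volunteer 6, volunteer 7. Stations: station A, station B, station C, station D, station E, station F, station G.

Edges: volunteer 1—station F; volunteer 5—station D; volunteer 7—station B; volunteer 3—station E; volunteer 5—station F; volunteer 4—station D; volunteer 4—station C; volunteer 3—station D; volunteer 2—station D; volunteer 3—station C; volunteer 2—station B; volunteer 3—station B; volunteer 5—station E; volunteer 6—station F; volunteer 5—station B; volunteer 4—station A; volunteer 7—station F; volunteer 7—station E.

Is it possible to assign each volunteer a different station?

No

The set {volunteer 1, volunteer 6} has only 1 neighbour ({station F}), so by Hall's theorem at most 6 of the 7 volunteers can be matched.
Hence no matching covers every volunteer.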